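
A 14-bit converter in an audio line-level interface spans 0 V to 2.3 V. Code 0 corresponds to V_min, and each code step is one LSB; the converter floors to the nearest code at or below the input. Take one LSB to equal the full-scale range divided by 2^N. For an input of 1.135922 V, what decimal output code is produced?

8091

Range is 2.3 V. LSB = 2.3 V / 2^14 ≈ 140.4 µV.
code = ⌊(V_in − V_min)/LSB⌋ = ⌊(V_in − V_min) × 2^14 / range⌋
     = ⌊(1.135922 − (0)) × 16384 / 2.3⌋ = ⌊1.135922 × 16384/2.3⌋
     = ⌊8091.716⌋ = 8091.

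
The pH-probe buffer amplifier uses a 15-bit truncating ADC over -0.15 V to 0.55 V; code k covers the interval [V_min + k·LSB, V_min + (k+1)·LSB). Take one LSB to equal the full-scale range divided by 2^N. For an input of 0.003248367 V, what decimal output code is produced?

7173

Full-scale range = 0.55 V − (-0.15 V) = 0.7 V. LSB = 0.7 V / 2^15 ≈ 21.36 µV.
V_in − V_min = 0.003248367 − (-0.15) = 0.153248367 V.
Divide by LSB: 0.153248367 × 32768/0.7 = 7173.7750.
Truncating gives code 7173.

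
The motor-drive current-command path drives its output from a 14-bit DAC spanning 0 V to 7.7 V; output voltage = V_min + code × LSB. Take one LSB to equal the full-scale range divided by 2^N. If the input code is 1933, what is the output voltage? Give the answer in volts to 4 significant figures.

0.9085 V

Range is 7.7 V. LSB = 7.7 V / 2^14.
V_out = 0 + 1933 × (7.7/16384) V
      = 0 + 0.908453 = 0.908453 V.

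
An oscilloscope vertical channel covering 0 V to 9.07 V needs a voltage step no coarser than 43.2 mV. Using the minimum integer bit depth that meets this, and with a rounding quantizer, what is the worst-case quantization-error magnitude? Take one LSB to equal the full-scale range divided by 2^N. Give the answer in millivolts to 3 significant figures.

V_FS = 9.07 V.
Levels needed ≥ 9.07/43.2 mV = 210.0. 2^8 = 256 suffices, so N_min = 8.
LSB = 9.07 V ÷ 2^8 = 9.07/256 V = 35.430 mV.
|e|_max = LSB/2 = 17.7 mV.

17.7 mV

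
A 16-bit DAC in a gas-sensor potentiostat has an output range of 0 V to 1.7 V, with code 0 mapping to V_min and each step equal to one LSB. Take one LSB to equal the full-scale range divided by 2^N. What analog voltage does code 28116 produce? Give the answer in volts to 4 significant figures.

Full-scale range = 1.7 V. LSB = 1.7 V / 2^16.
V_out = V_min + code × LSB = 0 V + 28116 × 1.7 V / 65536
      = 0 + 0.729327 = 0.729327 V.

0.7293 V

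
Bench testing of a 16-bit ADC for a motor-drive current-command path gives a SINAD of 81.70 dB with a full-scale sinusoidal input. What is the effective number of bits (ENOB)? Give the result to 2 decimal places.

13.28 bits

ENOB = (81.70 − 1.76)/6.02 = 13.2791 bits.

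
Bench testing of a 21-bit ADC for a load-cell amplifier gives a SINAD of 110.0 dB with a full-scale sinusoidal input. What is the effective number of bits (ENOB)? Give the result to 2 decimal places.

17.98 bits

ENOB = (SINAD − 1.76) / 6.02 = (110.0 − 1.76) / 6.02 = 108.24 / 6.02 = 17.9801.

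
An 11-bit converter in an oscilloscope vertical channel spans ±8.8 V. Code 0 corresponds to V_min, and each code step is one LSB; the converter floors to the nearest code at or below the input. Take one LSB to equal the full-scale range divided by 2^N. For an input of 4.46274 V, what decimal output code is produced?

1543

Span: 8.8 V − (-8.8 V) = 17.6 V. LSB = 17.6 V / 2^11 ≈ 8.594 mV.
(V_in − V_min) × 2^11/range = (4.46274 − (-8.8)) × 2048/17.6 = 1543.301.
Floor → code = 1543.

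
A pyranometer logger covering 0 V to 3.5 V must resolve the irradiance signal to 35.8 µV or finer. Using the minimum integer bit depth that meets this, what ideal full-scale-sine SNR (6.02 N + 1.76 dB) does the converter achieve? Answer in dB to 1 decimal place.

104.1 dB

Span = 3.5 V.
3.5 V / 35.8 µV = 97770. Since 2^16 = 65536 and 2^17 = 131072, N = 17.
Ideal SNR at N = 17: 6.02·17 + 1.76 = 104.1 dB.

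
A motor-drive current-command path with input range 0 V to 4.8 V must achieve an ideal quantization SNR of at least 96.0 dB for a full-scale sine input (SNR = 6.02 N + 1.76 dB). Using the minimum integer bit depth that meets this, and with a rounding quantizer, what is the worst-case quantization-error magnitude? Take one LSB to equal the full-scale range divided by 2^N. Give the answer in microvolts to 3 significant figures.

36.6 µV

Range is 4.8 V.
N ≥ (96.0 − 1.76)/6.02 = 15.654 → N_min = 16.
One LSB is 4.8 V / 65536 = 73.242 µV.
Half an LSB is 36.6 µV.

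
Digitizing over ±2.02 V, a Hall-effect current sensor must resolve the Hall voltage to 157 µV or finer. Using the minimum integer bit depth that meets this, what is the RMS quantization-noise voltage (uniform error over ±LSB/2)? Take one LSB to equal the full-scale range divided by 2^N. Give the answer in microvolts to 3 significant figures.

Full-scale range = 2.02 V − (-2.02 V) = 4.04 V.
Levels needed ≥ 4.04/157 µV = 25730. 2^15 = 32768 suffices, so N_min = 15.
LSB = 4.04 V / 2^15 = 123.29 µV.
V_rms = LSB/√12 = 35.6 µV.

35.6 µV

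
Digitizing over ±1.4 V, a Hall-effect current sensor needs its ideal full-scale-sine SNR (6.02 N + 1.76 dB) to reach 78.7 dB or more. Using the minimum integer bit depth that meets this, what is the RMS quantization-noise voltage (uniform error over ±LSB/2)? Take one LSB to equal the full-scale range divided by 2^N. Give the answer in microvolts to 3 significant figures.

98.7 µV

The full-scale span is 1.4 − (-1.4) = 2.8 V.
6.02 N + 1.76 ≥ 78.7 gives N ≥ 12.781, so the minimum integer is 13.
One LSB is 2.8 V / 8192 = 341.80 µV.
σ_q = LSB/√12 = 341.80 µV/3.4641 = 98.7 µV.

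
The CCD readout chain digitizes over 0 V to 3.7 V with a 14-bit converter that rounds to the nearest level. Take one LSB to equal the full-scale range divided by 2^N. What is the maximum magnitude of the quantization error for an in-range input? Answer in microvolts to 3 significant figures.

113 µV

Range is 3.7 V.
Step size = 3.7/16384 V = 225.83 µV.
A rounding quantizer has |error| ≤ LSB/2 = 113 µV.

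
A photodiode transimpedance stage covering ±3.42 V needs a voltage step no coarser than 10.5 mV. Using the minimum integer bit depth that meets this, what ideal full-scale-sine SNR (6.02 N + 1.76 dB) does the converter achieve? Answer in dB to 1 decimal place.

62.0 dB

The full-scale span is 3.42 − (-3.42) = 6.84 V.
Required number of levels: 6.84/10.5 mV = 651.43; smallest N with 2^N ≥ that is 10.
SNR = 6.02 × 10 + 1.76 = 61.96 dB.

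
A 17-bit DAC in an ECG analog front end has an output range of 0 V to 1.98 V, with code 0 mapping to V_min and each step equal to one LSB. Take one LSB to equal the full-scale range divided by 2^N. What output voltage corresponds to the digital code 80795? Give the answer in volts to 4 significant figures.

Full-scale range = 1.98 V. LSB = 1.98 V / 2^17.
V_out = V_min + code × LSB = 0 V + 80795 × 1.98 V / 131072
      = 0 V + 1.22051 V = 1.22051 V.

1.221 V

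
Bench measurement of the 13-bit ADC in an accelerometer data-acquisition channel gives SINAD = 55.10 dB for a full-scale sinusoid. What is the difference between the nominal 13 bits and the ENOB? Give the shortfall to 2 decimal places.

Effective bits = (55.10 − 1.76)/6.02 = 8.8605.
13 − 8.8605 = 4.14 bits below nominal.

4.14 bits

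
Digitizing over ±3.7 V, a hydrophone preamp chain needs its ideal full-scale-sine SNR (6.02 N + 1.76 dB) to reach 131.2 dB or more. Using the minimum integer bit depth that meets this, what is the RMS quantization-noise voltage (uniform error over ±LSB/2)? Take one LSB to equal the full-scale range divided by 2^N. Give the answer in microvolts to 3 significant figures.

0.509 µV

Full-scale range = 3.7 V − (-3.7 V) = 7.4 V.
Solving 6.02 N ≥ 131.2 − 1.76: N ≥ 21.502. Round up → N = 22.
LSB = 7.4 V / 2^22 = 1.7643 µV.
RMS noise = LSB/√12 = 0.509 µV.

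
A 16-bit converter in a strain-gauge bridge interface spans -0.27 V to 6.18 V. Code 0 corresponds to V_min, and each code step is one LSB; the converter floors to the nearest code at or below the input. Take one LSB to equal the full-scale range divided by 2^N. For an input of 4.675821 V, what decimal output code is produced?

Span: 6.18 V − (-0.27 V) = 6.45 V. LSB = 6.45 V / 2^16 ≈ 98.42 µV.
code = ⌊(V_in − V_min)/LSB⌋ = ⌊(V_in − V_min) × 2^16 / range⌋
     = ⌊(4.675821 − (-0.27)) × 65536 / 6.45⌋ = ⌊4.945821 × 65536/6.45⌋
     = ⌊50252.609⌋ = 50252.

50252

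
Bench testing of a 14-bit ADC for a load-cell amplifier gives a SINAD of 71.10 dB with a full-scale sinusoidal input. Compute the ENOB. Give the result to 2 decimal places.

Inverting SNR = 6.02 N + 1.76: N_eff = (71.10 − 1.76)/6.02 = 11.5183.

11.52 bits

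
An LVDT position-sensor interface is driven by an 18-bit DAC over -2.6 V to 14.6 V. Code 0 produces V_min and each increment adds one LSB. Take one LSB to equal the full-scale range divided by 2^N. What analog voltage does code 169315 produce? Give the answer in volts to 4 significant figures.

8.509 V

Full-scale range = 14.6 V − (-2.6 V) = 17.2 V. LSB = 17.2 V / 2^18.
V_out = V_min + code × LSB = -2.6 V + 169315 × 17.2 V / 262144
      = -2.6 + 11.1092 = 8.50923 V.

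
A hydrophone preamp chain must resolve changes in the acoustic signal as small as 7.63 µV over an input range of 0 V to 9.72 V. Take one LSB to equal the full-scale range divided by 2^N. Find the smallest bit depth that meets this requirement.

Span = 9.72 V.
Levels needed ≥ 9.72/7.63 µV = 1.274e6. 2^21 = 2097152 suffices, so N_min = 21.

21 bits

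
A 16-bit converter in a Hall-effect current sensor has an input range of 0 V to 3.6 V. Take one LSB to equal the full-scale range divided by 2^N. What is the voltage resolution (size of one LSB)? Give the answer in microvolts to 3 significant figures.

Range is 3.6 V.
2^16 = 65536 levels.
Step size = 3.6/65536 V = 54.9 µV.

54.9 µV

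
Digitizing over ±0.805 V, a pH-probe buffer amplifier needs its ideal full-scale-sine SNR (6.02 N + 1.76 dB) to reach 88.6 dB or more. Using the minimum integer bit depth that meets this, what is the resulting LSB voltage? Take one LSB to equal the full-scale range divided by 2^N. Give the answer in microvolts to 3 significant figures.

49.1 µV

Range = 0.805 − (-0.805) = 1.61 V.
Solving 6.02 N ≥ 88.6 − 1.76: N ≥ 14.425. Round up → N = 15.
LSB = 1.61 V ÷ 2^15 = 1.61/32768 V = 49.1 µV.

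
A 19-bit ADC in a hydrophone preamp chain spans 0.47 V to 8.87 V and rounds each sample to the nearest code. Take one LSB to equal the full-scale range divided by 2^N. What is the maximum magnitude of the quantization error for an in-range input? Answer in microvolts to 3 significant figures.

Range = 8.87 − (0.47) = 8.4 V.
LSB = 8.4 V / 2^19 = 16.022 µV.
Worst-case error for round-to-nearest is half an LSB: 8.01 µV.

8.01 µV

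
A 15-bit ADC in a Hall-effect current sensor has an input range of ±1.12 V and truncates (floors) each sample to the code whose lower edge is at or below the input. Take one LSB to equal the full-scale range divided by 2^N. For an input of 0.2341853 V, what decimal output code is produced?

19809

The full-scale span is 1.12 − (-1.12) = 2.24 V. LSB = 2.24 V / 2^15 ≈ 68.36 µV.
code = ⌊(V_in − V_min)/LSB⌋ = ⌊(V_in − V_min) × 2^15 / range⌋
     = ⌊(0.2341853 − (-1.12)) × 32768 / 2.24⌋ = ⌊1.3541853 × 32768/2.24⌋
     = ⌊19809.796⌋ = 19809.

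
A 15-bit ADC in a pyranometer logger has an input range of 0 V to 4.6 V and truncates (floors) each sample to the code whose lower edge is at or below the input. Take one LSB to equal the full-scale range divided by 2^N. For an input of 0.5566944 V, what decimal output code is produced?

Full-scale range = 4.6 V. LSB = 4.6 V / 2^15 ≈ 140.4 µV.
(V_in − V_min) × 2^15/range = (0.5566944 − (0)) × 32768/4.6 = 3965.600.
Floor → code = 3965.

3965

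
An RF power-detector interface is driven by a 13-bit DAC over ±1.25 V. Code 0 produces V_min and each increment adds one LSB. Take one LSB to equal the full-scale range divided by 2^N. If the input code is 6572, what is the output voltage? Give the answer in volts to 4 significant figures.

Full-scale range = 1.25 V − (-1.25 V) = 2.5 V. LSB = 2.5 V / 2^13.
V_out = -1.25 + 6572 × (2.5/8192) V
      = -1.25 V + 2.00562 V = 0.755615 V.

0.7556 V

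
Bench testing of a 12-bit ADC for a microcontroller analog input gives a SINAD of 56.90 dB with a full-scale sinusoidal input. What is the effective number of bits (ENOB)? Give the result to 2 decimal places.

9.16 bits

ENOB = (SINAD − 1.76) / 6.02 = (56.90 − 1.76) / 6.02 = 55.14 / 6.02 = 9.1595.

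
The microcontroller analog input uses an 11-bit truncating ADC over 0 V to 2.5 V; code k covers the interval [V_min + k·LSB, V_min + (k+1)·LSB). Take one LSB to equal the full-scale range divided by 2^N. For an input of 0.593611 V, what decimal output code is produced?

486

Span = 2.5 V. LSB = 2.5 V / 2^11 ≈ 1.221 mV.
code = ⌊(V_in − V_min)/LSB⌋ = ⌊(V_in − V_min) × 2^11 / range⌋
     = ⌊(0.593611 − (0)) × 2048 / 2.5⌋ = ⌊0.593611 × 2048/2.5⌋
     = ⌊486.286⌋ = 486.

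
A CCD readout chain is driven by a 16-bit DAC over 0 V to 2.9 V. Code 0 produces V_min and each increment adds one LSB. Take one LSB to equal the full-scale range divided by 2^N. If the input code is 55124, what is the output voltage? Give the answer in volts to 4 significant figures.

2.439 V

Span = 2.9 V. LSB = 2.9 V / 2^16.
V_out = 0 + 55124 × (2.9/65536) V
      = 0 + 2.43926 = 2.43926 V.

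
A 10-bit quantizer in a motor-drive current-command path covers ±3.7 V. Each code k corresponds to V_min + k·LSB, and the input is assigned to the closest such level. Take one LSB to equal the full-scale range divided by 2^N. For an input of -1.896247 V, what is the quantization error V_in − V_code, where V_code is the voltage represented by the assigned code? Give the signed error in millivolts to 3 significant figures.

Span: 3.7 V − (-3.7 V) = 7.4 V. LSB = 7.4 V / 2^10 ≈ 7.227 mV.
Position in LSBs: (-1.896247 − (-3.7)) × 1024/7.4 = 249.6004; rounding gives k = 250.
V_code = V_min + k × range/2^10 = -3.7 + 250 × 7.4/1024 = -1.893359375 V.
e = -1.896247 − (-1.893359375) = −2.89 mV.

−2.89 mV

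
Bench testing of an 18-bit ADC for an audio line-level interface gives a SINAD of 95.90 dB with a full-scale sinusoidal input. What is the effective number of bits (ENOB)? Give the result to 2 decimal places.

Inverting SNR = 6.02 N + 1.76: N_eff = (95.90 − 1.76)/6.02 = 15.6379.

15.64 bits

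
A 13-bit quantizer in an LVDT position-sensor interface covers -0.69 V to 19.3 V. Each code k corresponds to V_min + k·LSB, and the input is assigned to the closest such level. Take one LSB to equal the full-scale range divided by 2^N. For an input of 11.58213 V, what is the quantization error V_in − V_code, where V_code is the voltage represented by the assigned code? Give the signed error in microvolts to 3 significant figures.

+437 µV

Full-scale range = 19.3 V − (-0.69 V) = 19.99 V. LSB = 19.99 V / 2^13 ≈ 2.440 mV.
(11.58213 − (-0.69)) / LSB = 12.27213 × 8192/19.99 = 5029.1790. Nearest integer: k = 5029.
Reconstructed level: -0.69 + 5029 × 19.99/8192 V = 11.58169312 V.
V_in − V_code = 11.58213 − (11.58169312) = +437 µV.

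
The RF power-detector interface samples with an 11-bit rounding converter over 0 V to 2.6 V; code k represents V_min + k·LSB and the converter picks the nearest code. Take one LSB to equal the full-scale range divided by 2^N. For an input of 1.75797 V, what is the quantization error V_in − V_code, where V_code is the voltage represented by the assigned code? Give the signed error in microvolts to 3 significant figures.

Full-scale range = 2.6 V. LSB = 2.6 V / 2^11 ≈ 1.270 mV.
(V_in − V_min)/LSB = (1.75797 − (0)) × 2048/2.6 = 1384.7394 → nearest code k = 1385.
Reconstructed level: 0 + 1385 × 2.6/2048 V = 1.758300781 V.
V_in − V_code = 1.75797 − (1.758300781) = −331 µV.

−331 µV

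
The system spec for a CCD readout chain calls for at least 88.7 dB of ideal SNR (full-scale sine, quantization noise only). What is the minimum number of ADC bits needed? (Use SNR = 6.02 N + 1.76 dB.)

Required N = ⌈(88.7 − 1.76)/6.02⌉ = ⌈14.442⌉ = 15.

15 bits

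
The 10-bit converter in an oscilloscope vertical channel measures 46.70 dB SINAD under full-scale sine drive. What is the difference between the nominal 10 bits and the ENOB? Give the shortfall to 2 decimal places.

2.53 bits

Effective bits = (46.70 − 1.76)/6.02 = 7.4651.
10 − 7.4651 = 2.53 bits below nominal.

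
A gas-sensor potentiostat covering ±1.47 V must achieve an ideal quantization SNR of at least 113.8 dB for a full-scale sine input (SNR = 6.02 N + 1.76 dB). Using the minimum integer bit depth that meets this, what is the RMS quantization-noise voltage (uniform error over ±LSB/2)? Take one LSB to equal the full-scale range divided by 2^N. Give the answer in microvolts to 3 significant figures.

1.62 µV

Span: 1.47 V − (-1.47 V) = 2.94 V.
N ≥ (113.8 − 1.76)/6.02 = 18.611 → N_min = 19.
Step size = 2.94/524288 V = 5.6076 µV.
V_rms = LSB/√12 = 1.62 µV.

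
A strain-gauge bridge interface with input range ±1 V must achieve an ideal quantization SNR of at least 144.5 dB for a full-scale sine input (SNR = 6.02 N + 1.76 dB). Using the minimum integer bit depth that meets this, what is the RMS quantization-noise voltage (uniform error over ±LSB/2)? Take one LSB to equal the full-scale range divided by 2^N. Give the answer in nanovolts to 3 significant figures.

34.4 nV

The full-scale span is 1 − (-1) = 2 V.
N ≥ (144.5 − 1.76)/6.02 = 23.711 → N_min = 24.
LSB = 2 V / 2^24 = 119.21 nV.
σ_q = LSB/√12 = 119.21 nV/3.4641 = 34.4 nV.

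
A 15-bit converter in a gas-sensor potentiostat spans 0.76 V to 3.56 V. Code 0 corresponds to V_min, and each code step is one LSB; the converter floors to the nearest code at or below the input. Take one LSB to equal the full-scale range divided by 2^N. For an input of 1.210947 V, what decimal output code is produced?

5277

Range = 3.56 − (0.76) = 2.8 V. LSB = 2.8 V / 2^15 ≈ 85.45 µV.
(V_in − V_min) × 2^15/range = (1.210947 − (0.76)) × 32768/2.8 = 5277.368.
Floor → code = 5277.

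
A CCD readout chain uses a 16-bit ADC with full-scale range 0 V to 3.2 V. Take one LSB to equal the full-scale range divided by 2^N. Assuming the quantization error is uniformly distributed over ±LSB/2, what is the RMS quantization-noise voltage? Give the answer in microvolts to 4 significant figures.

Full-scale range = 3.2 V.
One LSB is 3.2 V / 65536 = 48.8281 µV.
RMS of a uniform error over width LSB is LSB/√12 = 14.10 µV.

14.10 µV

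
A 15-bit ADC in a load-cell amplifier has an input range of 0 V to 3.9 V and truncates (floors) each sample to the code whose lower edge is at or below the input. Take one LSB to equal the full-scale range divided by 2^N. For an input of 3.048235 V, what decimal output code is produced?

25611

Full-scale range = 3.9 V. LSB = 3.9 V / 2^15 ≈ 119.0 µV.
code = ⌊(V_in − V_min)/LSB⌋ = ⌊(V_in − V_min) × 2^15 / range⌋
     = ⌊(3.048235 − (0)) × 32768 / 3.9⌋ = ⌊3.048235 × 32768/3.9⌋
     = ⌊25611.427⌋ = 25611.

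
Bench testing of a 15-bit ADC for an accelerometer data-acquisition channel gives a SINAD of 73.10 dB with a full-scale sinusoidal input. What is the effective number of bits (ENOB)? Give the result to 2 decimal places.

11.85 bits

ENOB = (SINAD − 1.76) / 6.02 = (73.10 − 1.76) / 6.02 = 71.34 / 6.02 = 11.8505.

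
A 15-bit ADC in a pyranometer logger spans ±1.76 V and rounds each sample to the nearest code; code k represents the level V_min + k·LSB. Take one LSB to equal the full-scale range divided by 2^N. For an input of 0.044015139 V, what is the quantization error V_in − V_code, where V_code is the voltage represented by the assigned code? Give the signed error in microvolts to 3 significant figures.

−27.8 µV

The full-scale span is 1.76 − (-1.76) = 3.52 V. LSB = 3.52 V / 2^15 ≈ 107.4 µV.
(V_in − V_min)/LSB = (0.044015139 − (-1.76)) × 32768/3.52 = 16793.7409 → nearest code k = 16794.
V_code = -1.76 + (16794/32768) × 3.52 = 0.044042968750 V.
e = 0.044015139 − (0.044042968750) = −27.8 µV.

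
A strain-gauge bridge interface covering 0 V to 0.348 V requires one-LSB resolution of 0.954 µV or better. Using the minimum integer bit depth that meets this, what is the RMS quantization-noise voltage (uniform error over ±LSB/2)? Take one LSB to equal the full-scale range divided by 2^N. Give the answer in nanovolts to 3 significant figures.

Full-scale range = 0.348 V.
Need 2^N ≥ 0.348 V / 0.954 µV = 364800 → N_min = 19.
Step size = 0.348/524288 V = 0.66376 µV.
V_rms = LSB/√12 = 192 nV.

192 nV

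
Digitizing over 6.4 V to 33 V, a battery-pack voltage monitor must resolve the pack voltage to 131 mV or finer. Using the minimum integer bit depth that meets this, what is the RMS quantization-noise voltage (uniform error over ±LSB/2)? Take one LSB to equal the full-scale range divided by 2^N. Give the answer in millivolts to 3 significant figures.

30.0 mV

Span: 33 V − (6.4 V) = 26.6 V.
Levels needed ≥ 26.6/131 mV = 203.1. 2^8 = 256 suffices, so N_min = 8.
LSB = 26.6 V / 2^8 = 103.91 mV.
V_rms = LSB/√12 = 30.0 mV.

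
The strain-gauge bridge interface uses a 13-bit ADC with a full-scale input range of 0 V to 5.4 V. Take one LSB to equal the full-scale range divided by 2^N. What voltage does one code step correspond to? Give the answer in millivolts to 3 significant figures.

0.659 mV

Span = 5.4 V.
There are 2^13 = 8192 steps.
One LSB is 5.4 V / 8192 = 0.659 mV.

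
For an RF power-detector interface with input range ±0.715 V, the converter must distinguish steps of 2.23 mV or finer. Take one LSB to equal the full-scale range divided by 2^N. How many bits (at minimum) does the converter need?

10 bits

Span: 0.715 V − (-0.715 V) = 1.43 V.
1.43 V / 2.23 mV = 641.3. Since 2^9 = 512 and 2^10 = 1024, N = 10.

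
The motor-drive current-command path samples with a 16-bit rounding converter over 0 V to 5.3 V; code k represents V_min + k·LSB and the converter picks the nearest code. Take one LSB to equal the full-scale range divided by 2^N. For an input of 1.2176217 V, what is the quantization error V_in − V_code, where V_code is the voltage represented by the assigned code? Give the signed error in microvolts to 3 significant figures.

Range is 5.3 V. LSB = 5.3 V / 2^16 ≈ 80.87 µV.
Position in LSBs: (1.2176217 − (0)) × 65536/5.3 = 15056.2369; rounding gives k = 15056.
Reconstructed level: 0 + 15056 × 5.3/65536 V = 1.2176025391 V.
V_in − V_code = 1.2176217 − (1.2176025391) = +19.2 µV.

+19.2 µV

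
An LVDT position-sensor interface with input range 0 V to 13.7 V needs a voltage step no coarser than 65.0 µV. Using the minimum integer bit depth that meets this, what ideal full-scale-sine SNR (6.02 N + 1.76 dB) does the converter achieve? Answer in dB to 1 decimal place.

Range is 13.7 V.
Need 2^N ≥ 13.7 V / 65.0 µV = 210800 → N_min = 18.
6.02(18) + 1.76 = 110.12 dB.

110.1 dB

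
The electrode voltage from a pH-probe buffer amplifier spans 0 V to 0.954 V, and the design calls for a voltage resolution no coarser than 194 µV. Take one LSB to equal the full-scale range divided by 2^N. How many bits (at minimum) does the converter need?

13 bits

Full-scale range = 0.954 V.
Required number of levels: 0.954/194 µV = 4917.5; smallest N with 2^N ≥ that is 13.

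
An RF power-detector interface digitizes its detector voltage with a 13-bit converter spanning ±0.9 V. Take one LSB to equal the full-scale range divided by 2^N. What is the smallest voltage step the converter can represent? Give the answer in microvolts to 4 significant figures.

219.7 µV

Full-scale range = 0.9 V − (-0.9 V) = 1.8 V.
Number of codes = 2^13 = 8192.
One LSB is 1.8 V / 8192 = 219.7 µV.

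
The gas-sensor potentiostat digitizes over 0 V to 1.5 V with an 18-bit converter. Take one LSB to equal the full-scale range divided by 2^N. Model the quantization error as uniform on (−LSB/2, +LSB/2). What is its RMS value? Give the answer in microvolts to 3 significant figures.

Range is 1.5 V.
Step size = 1.5/262144 V = 5.7220 µV.
V_rms = LSB/√12 = 5.7220 µV / √12 = 1.65 µV.

1.65 µV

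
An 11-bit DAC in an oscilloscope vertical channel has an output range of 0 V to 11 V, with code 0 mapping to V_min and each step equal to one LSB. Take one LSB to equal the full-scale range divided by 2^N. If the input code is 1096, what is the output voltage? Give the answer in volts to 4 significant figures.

5.887 V

Span = 11 V. LSB = 11 V / 2^11.
V_out = V_min + code × LSB = 0 V + 1096 × 11 V / 2048
      = 0 V + 5.88672 V = 5.88672 V.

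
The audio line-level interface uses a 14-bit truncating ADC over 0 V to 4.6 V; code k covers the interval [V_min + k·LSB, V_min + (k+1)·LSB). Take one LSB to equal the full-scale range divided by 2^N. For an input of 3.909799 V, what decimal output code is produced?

Span = 4.6 V. LSB = 4.6 V / 2^14 ≈ 280.8 µV.
code = ⌊(V_in − V_min)/LSB⌋ = ⌊(V_in − V_min) × 2^14 / range⌋
     = ⌊(3.909799 − (0)) × 16384 / 4.6⌋ = ⌊3.909799 × 16384/4.6⌋
     = ⌊13925.684⌋ = 13925.

13925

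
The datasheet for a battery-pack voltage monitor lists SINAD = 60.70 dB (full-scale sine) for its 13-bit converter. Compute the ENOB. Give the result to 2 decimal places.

9.79 bits

Inverting SNR = 6.02 N + 1.76: N_eff = (60.70 − 1.76)/6.02 = 9.7907.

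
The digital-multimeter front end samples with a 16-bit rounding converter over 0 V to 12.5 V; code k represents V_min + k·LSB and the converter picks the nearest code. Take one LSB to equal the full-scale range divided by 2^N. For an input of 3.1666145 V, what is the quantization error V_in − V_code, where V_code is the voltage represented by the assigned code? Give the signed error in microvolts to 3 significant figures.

+34.3 µV

V_FS = 12.5 V. LSB = 12.5 V / 2^16 ≈ 190.7 µV.
(V_in − V_min)/LSB = (3.1666145 − (0)) × 65536/12.5 = 16602.1798 → nearest code k = 16602.
V_code = V_min + k × range/2^16 = 0 + 16602 × 12.5/65536 = 3.1665802002 V.
V_in − V_code = 3.1666145 − (3.1665802002) = +34.3 µV.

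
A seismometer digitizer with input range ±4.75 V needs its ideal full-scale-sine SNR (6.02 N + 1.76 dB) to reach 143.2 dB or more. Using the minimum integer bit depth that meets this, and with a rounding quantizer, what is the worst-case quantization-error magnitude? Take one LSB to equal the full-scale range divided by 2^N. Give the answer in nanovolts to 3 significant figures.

283 nV

The full-scale span is 4.75 − (-4.75) = 9.5 V.
Solving 6.02 N ≥ 143.2 − 1.76: N ≥ 23.495. Round up → N = 24.
LSB = 9.5 V / 2^24 = 0.56624 µV.
Half an LSB is 283 nV.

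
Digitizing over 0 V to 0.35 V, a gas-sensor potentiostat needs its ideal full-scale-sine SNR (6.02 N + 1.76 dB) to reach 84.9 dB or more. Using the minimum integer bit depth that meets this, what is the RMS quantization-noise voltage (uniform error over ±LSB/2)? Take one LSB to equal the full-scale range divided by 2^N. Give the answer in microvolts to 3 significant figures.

Range is 0.35 V.
6.02 N + 1.76 ≥ 84.9 gives N ≥ 13.811, so the minimum integer is 14.
One LSB is 0.35 V / 16384 = 21.362 µV.
V_rms = LSB/√12 = 6.17 µV.

6.17 µV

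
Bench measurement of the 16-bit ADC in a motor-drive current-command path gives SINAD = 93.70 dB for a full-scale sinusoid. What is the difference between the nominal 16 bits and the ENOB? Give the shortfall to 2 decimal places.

0.73 bits

ENOB = (SINAD − 1.76)/6.02 = (93.70 − 1.76)/6.02 = 15.2724 bits.
Lost resolution: 16 − 15.2724 = 0.7276 bits.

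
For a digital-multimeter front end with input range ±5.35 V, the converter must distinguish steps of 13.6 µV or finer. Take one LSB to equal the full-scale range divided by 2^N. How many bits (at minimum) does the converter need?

20 bits

The full-scale span is 5.35 − (-5.35) = 10.7 V.
Need 2^N ≥ 10.7 V / 13.6 µV = 786800 → N_min = 20.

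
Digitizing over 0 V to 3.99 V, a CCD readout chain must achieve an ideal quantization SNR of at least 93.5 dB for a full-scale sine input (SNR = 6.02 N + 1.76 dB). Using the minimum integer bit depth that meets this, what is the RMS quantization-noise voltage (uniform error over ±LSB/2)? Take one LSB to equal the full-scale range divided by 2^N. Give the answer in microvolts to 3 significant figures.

Full-scale range = 3.99 V.
6.02 N + 1.76 ≥ 93.5 gives N ≥ 15.239, so the minimum integer is 16.
LSB = 3.99 V ÷ 2^16 = 3.99/65536 V = 60.883 µV.
σ_q = LSB/√12 = 60.883 µV/3.4641 = 17.6 µV.

17.6 µV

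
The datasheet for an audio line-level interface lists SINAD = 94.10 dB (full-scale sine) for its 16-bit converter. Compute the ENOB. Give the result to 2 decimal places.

15.34 bits

ENOB = (94.10 − 1.76)/6.02 = 15.3389 bits.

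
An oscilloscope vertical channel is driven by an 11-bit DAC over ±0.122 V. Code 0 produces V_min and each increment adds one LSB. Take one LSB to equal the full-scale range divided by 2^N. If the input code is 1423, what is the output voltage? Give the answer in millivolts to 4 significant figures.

The full-scale span is 0.122 − (-0.122) = 0.244 V. LSB = 0.244 V / 2^11.
V_out = V_min + code × LSB = -0.122 V + 1423 × 0.244 V / 2048
      = -0.122 V + 0.169537 V = 0.0475371 V.

47.54 mV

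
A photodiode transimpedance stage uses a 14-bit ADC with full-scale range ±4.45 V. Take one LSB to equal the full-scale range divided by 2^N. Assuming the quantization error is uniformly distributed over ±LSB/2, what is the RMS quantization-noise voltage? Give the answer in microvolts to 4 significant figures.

The full-scale span is 4.45 − (-4.45) = 8.9 V.
LSB = 8.9 V / 2^14 = 0.543213 mV.
For a uniform distribution on [−LSB/2, +LSB/2], V_rms = LSB/√12 = 0.543213 mV/3.4641 = 156.8 µV.

156.8 µV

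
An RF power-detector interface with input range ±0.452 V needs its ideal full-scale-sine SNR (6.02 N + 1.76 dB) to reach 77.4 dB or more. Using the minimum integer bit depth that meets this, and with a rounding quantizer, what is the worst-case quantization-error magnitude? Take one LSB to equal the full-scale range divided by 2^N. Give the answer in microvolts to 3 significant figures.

Full-scale range = 0.452 V − (-0.452 V) = 0.904 V.
Solving 6.02 N ≥ 77.4 − 1.76: N ≥ 12.565. Round up → N = 13.
LSB = 0.904 V ÷ 2^13 = 0.904/8192 V = 110.35 µV.
|e|_max = LSB/2 = 55.2 µV.

55.2 µV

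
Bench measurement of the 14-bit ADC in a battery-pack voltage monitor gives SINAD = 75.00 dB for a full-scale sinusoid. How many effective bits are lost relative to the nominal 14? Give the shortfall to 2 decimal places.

1.83 bits

Effective bits = (75.00 − 1.76)/6.02 = 12.1661.
14 − 12.1661 = 1.83 bits below nominal.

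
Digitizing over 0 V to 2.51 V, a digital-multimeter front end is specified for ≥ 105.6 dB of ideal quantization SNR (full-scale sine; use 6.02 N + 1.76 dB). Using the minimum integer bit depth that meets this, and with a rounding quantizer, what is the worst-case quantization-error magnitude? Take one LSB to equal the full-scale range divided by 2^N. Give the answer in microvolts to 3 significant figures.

V_FS = 2.51 V.
6.02 N + 1.76 ≥ 105.6 gives N ≥ 17.249, so the minimum integer is 18.
One LSB is 2.51 V / 262144 = 9.5749 µV.
Max error for round-to-nearest is LSB/2 = 4.79 µV.

4.79 µV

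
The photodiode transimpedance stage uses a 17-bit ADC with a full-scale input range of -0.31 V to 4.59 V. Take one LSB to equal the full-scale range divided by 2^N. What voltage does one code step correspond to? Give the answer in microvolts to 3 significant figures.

37.4 µV

Full-scale range = 4.59 V − (-0.31 V) = 4.9 V.
There are 2^17 = 131072 steps.
Step size = 4.9/131072 V = 37.4 µV.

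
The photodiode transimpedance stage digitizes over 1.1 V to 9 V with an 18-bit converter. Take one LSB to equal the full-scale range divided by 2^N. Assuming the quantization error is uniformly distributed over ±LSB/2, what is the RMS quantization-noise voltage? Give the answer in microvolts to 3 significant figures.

The full-scale span is 9 − (1.1) = 7.9 V.
LSB = 7.9 V ÷ 2^18 = 7.9/262144 V = 30.136 µV.
σ_q = LSB/√12 = 30.136 µV/3.4641 = 8.70 µV.

8.70 µV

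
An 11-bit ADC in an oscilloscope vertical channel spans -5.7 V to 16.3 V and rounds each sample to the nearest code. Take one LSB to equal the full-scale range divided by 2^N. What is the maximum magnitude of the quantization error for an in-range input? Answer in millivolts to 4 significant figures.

Range = 16.3 − (-5.7) = 22 V.
One LSB is 22 V / 2048 = 10.7422 mV.
Worst-case error for round-to-nearest is half an LSB: 5.371 mV.

5.371 mV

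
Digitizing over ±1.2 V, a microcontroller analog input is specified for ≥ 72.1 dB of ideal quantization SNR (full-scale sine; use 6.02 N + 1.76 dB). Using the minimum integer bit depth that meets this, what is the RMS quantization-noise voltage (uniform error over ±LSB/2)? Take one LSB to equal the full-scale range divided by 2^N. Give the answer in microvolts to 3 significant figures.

169 µV

Span: 1.2 V − (-1.2 V) = 2.4 V.
6.02 N + 1.76 ≥ 72.1 gives N ≥ 11.684, so the minimum integer is 12.
One LSB is 2.4 V / 4096 = 0.58594 mV.
RMS noise = LSB/√12 = 169 µV.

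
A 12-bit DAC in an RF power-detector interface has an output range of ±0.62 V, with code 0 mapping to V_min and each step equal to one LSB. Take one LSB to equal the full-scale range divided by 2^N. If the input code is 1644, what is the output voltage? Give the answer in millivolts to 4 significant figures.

-122.3 mV

Span: 0.62 V − (-0.62 V) = 1.24 V. LSB = 1.24 V / 2^12.
V_out = V_min + code × LSB = -0.62 V + 1644 × 1.24 V / 4096
      = -0.62 V + 0.497695 V = -0.122305 V.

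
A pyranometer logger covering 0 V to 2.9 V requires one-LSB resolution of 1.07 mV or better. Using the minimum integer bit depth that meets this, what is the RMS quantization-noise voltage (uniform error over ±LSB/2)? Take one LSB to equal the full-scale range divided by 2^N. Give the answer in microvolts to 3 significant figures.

204 µV

Range is 2.9 V.
2.9 V / 1.07 mV = 2710. Since 2^11 = 2048 and 2^12 = 4096, N = 12.
LSB = 2.9 V ÷ 2^12 = 2.9/4096 V = 0.70801 mV.
RMS noise = LSB/√12 = 204 µV.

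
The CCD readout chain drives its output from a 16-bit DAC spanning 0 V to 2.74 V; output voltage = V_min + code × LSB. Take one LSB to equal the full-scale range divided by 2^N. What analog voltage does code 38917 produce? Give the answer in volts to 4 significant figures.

1.627 V

Full-scale range = 2.74 V. LSB = 2.74 V / 2^16.
V_out = V_min + code × LSB = 0 V + 38917 × 2.74 V / 65536
      = 0 + 1.62708 = 1.62708 V.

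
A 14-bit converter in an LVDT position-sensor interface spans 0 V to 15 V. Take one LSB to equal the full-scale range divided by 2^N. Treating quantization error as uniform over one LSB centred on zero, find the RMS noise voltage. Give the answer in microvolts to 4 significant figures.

Full-scale range = 15 V.
LSB = 15 V ÷ 2^14 = 15/16384 V = 0.915527 mV.
V_rms = LSB/√12 = 0.915527 mV / √12 = 264.3 µV.

264.3 µV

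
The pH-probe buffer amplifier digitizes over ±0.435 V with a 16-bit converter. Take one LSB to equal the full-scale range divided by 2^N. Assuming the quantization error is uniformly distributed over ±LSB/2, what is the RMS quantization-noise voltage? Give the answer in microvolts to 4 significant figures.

Span: 0.435 V − (-0.435 V) = 0.87 V.
Step size = 0.87/65536 V = 13.2751 µV.
V_rms = LSB/√12 = 13.2751 µV / √12 = 3.832 µV.

3.832 µV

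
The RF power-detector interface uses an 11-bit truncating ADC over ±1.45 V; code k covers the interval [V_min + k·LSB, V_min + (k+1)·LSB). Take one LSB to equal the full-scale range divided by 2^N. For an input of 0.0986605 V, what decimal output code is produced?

1093

Full-scale range = 1.45 V − (-1.45 V) = 2.9 V. LSB = 2.9 V / 2^11 ≈ 1.416 mV.
V_in − V_min = 0.0986605 − (-1.45) = 1.5486605 V.
Divide by LSB: 1.5486605 × 2048/2.9 = 1093.6747.
Truncating gives code 1093.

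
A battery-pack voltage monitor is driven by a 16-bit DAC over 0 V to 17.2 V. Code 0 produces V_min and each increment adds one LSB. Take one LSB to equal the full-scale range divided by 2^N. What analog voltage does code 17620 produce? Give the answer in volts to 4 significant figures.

V_FS = 17.2 V. LSB = 17.2 V / 2^16.
Output = V_min + (17620/65536) × range = 0 + 0.268860 × 17.2 V
      = 0 V + 4.62439 V = 4.62439 V.

4.624 V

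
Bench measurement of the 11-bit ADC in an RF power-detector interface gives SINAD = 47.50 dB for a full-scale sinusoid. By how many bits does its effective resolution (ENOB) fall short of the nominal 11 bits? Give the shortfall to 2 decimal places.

N_eff = (47.50 − 1.76)/6.02 = 7.5980 bits.
11 − 7.5980 = 3.40 bits below nominal.

3.40 bits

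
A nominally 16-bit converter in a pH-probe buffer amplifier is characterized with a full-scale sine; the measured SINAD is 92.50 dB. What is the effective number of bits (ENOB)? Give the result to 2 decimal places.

Inverting SNR = 6.02 N + 1.76: N_eff = (92.50 − 1.76)/6.02 = 15.0731.

15.07 bits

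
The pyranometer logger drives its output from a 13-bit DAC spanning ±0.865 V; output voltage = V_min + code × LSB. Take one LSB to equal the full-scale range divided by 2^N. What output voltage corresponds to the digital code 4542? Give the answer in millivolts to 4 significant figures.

94.19 mV

The full-scale span is 0.865 − (-0.865) = 1.73 V. LSB = 1.73 V / 2^13.
V_out = V_min + code × LSB = -0.865 V + 4542 × 1.73 V / 8192
      = -0.865 V + 0.959187 V = 0.0941870 V.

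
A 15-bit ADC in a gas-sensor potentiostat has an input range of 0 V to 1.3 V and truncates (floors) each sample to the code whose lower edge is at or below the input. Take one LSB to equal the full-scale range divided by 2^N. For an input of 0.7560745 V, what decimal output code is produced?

19057

V_FS = 1.3 V. LSB = 1.3 V / 2^15 ≈ 39.67 µV.
code = ⌊(V_in − V_min)/LSB⌋ = ⌊(V_in − V_min) × 2^15 / range⌋
     = ⌊(0.7560745 − (0)) × 32768 / 1.3⌋ = ⌊0.7560745 × 32768/1.3⌋
     = ⌊19057.730⌋ = 19057.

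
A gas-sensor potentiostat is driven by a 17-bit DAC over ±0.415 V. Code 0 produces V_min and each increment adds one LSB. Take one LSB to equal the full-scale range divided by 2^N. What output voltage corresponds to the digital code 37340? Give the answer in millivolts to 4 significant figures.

The full-scale span is 0.415 − (-0.415) = 0.83 V. LSB = 0.83 V / 2^17.
Output = V_min + (37340/131072) × range = -0.415 + 0.284882 × 0.83 V
      = -0.415 + 0.236452 = -0.178548 V.

-178.5 mV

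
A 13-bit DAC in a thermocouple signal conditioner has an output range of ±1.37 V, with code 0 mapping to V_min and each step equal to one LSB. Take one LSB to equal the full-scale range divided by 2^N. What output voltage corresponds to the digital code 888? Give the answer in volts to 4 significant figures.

The full-scale span is 1.37 − (-1.37) = 2.74 V. LSB = 2.74 V / 2^13.
V_out = -1.37 + 888 × (2.74/8192) V
      = -1.37 + 0.297012 = -1.07299 V.

-1.073 V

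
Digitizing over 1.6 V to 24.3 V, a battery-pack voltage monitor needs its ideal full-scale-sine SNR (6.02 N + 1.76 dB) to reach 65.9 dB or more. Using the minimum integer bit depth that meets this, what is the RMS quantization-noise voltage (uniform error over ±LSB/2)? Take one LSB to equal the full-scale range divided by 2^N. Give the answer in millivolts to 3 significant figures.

Span: 24.3 V − (1.6 V) = 22.7 V.
Solving 6.02 N ≥ 65.9 − 1.76: N ≥ 10.654. Round up → N = 11.
LSB = 22.7 V / 2^11 = 11.084 mV.
RMS noise = LSB/√12 = 3.20 mV.

3.20 mV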